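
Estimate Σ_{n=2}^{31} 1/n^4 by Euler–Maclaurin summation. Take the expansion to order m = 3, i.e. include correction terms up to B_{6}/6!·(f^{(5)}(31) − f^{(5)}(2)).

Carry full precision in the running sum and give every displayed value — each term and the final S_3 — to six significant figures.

S_3 ≈ 0.0824546

Integral: ∫_2^31 1/x^4 dx = 0.0416555.
Endpoint term: (f(2) + f(31))/2 = (0.0625000 + 1.08281e-06)/2 = 0.0312505.
Integral + boundary = 0.0729060.
Correction k=1: B_{2}/2! · (f^{(1)}(31) − f^{(1)}(2)) = 1/12 · (-1.39718e-07 − (-0.125000)) = 0.0104167.
Running total after k=1: 0.0833227.
Correction k=2: B_{4}/4! · (f^{(3)}(31) − f^{(3)}(2)) = −1/720 · (-4.36164e-09 − (-0.937500)) = -0.00130208.
Running total after k=2: 0.0820206.
Correction k=3: B_{6}/6! · (f^{(5)}(31) − f^{(5)}(2)) = 1/30240 · (-2.54164e-10 − (-13.1250)) = 0.000434028.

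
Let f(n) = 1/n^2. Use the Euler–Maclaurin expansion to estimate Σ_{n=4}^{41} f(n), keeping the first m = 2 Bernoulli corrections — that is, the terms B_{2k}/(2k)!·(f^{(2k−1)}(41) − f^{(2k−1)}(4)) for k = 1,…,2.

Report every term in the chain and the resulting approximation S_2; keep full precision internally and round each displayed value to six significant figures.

Integral: ∫_4^41 1/x^2 dx = 0.225610.
Boundary: ½(f(4) + f(41)) = ½(0.0625000 + 0.000594884) = 0.0315474.
Running total after boundary: 0.257157.
k=1: B_{2}/(2)! × [f^{(1)}(41) − f^{(1)}(4)] = 1/12 × (-2.90187e-05 − (-0.0312500)) = 0.00260175.
After k=1: 0.259759.
k=2: B_{4}/(4)! × [f^{(3)}(41) − f^{(3)}(4)] = −1/720 × (-2.07153e-07 − (-0.0234375)) = -3.25518e-05.

S_2 ≈ 0.259726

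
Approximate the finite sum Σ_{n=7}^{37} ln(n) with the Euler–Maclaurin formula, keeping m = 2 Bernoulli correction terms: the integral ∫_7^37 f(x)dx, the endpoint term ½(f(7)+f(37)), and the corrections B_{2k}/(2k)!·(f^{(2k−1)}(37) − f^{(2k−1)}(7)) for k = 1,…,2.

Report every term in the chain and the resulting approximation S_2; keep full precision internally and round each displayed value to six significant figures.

S_2 ≈ 92.7514

The integral term ∫_7^37 ln(x) dx = 89.9826.
½[f(7) + f(37)] = ½[1.94591 + 3.61092] = 2.77841.
So far: 92.7610.
k=1: B_{2}/(2)! × [f^{(1)}(37) − f^{(1)}(7)] = 1/12 × (0.0270270 − 0.142857) = -0.00965251.
After k=1: 92.7514.
k=2: B_{4}/(4)! × [f^{(3)}(37) − f^{(3)}(7)] = −1/720 × (3.94843e-05 − 0.00583090) = 8.04364e-06.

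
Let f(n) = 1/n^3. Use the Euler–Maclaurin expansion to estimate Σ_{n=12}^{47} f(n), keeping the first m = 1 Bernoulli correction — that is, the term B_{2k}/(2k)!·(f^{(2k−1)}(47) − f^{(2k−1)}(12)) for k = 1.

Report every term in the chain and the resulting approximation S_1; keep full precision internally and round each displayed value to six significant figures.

The integral term ∫_12^47 1/x^3 dx = 0.00324588.
Boundary: ½(f(12) + f(47)) = ½(0.000578704 + 9.63178e-06) = 0.000294168.
So far: 0.00354004.
k=1: B_{2}/(2)! × [f^{(1)}(47) − f^{(1)}(12)] = 1/12 × (-6.14794e-07 − (-0.000144676)) = 1.20051e-05.

S_1 ≈ 0.00355205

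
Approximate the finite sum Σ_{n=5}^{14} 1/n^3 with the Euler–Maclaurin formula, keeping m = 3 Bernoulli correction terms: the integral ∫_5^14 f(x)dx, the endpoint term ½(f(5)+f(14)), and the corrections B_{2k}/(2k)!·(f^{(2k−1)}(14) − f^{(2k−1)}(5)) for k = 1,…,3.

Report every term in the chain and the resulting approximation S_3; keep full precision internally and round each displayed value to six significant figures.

S_3 ≈ 0.0220196

Integral: ∫_5^14 1/x^3 dx = 0.0174490.
½[f(5) + f(14)] = ½[0.00800000 + 0.000364431] = 0.00418222.
Integral + boundary = 0.0216312.
Order-1 term: 1/12 · (-7.80925e-05 − (-0.00480000)) = 0.000393492.
Running total after k=1: 0.0220247.
Order-2 term: −1/720 · (-7.96862e-06 − (-0.00384000)) = -5.32227e-06.
Running total after k=2: 0.0220194.
Order-3 term: 1/30240 · (-1.70756e-06 − (-0.00645120)) = 2.13277e-07.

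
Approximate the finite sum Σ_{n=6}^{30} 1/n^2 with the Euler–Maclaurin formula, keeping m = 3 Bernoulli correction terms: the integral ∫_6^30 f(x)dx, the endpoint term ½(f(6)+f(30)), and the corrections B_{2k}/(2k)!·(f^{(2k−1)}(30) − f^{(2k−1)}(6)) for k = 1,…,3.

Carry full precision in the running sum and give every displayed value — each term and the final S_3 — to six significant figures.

S_3 ≈ 0.148539

The integral term ∫_6^30 1/x^2 dx = 0.133333.
Boundary: ½(f(6) + f(30)) = ½(0.0277778 + 0.00111111) = 0.0144444.
So far: 0.147778.
Order-1 term: 1/12 · (-7.40741e-05 − (-0.00925926)) = 0.000765432.
After k=1: 0.148543.
Order-2 term: −1/720 · (-9.87654e-07 − (-0.00308642)) = -4.28532e-06.
After k=2: 0.148539.
Order-3 term: 1/30240 · (-3.29218e-08 − (-0.00257202)) = 8.50524e-08.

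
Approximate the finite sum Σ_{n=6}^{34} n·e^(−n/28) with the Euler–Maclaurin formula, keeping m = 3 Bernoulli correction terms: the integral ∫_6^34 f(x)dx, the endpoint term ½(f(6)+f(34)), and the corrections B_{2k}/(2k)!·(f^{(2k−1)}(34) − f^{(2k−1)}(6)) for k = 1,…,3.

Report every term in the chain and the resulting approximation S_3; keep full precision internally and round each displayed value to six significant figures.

Integral: ∫_6^34 x·e^(−x/28) dx = 252.919.
Endpoint term: (f(6) + f(34))/2 = (4.84271 + 10.0953)/2 = 7.46903.
Running total after boundary: 260.388.
Correction k=1: B_{2}/2! · (f^{(1)}(34) − f^{(1)}(6)) = 1/12 · (-0.0636261 − 0.634164) = -0.0581492.
Running total after k=1: 260.330.
Correction k=2: B_{4}/4! · (f^{(3)}(34) − f^{(3)}(6)) = −1/720 · (0.000676298 − 0.00286786) = 3.04383e-06.
Running total after k=2: 260.330.
Correction k=3: B_{6}/6! · (f^{(5)}(34) − f^{(5)}(6)) = 1/30240 · (1.82877e-06 − 6.28422e-06) = -1.47337e-10.

S_3 ≈ 260.330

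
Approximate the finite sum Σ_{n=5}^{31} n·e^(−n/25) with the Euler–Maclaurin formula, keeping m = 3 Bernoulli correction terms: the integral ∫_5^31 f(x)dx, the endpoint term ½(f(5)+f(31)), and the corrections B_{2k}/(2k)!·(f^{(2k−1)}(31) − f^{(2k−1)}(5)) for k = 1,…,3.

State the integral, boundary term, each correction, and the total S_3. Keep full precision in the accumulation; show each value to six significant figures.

Integral: ∫_5^31 x·e^(−x/25) dx = 208.910.
Boundary: ½(f(5) + f(31)) = ½(4.09365 + 8.97091) = 6.53228.
Running total after boundary: 215.442.
Correction k=1: B_{2}/2! · (f^{(1)}(31) − f^{(1)}(5)) = 1/12 · (-0.0694522 − 0.654985) = -0.0603697.
After k=1: 215.382.
Correction k=2: B_{4}/4! · (f^{(3)}(31) − f^{(3)}(5)) = −1/720 · (0.000814906 − 0.00366791) = 3.96251e-06.
After k=2: 215.382.
Correction k=3: B_{6}/6! · (f^{(5)}(31) − f^{(5)}(5)) = 1/30240 · (2.78550e-06 − 1.00606e-05) = -2.40578e-10.

S_3 ≈ 215.382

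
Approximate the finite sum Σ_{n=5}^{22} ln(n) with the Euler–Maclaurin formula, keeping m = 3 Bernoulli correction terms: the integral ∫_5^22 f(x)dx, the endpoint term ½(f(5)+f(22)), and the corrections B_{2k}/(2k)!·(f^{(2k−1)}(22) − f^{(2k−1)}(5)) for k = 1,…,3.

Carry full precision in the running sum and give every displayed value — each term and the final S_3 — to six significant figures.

S_3 ≈ 45.2931

Integral: ∫_5^22 ln(x) dx = 42.9557.
Endpoint term: (f(5) + f(22))/2 = (1.60944 + 3.09104)/2 = 2.35024.
Running total after boundary: 45.3060.
Correction k=1: B_{2}/2! · (f^{(1)}(22) − f^{(1)}(5)) = 1/12 · (0.0454545 − 0.200000) = -0.0128788.
After k=1: 45.2931.
Correction k=2: B_{4}/4! · (f^{(3)}(22) − f^{(3)}(5)) = −1/720 · (0.000187829 − 0.0160000) = 2.19613e-05.
After k=2: 45.2931.
Correction k=3: B_{6}/6! · (f^{(5)}(22) − f^{(5)}(5)) = 1/30240 · (4.65691e-06 − 0.00768000) = -2.53814e-07.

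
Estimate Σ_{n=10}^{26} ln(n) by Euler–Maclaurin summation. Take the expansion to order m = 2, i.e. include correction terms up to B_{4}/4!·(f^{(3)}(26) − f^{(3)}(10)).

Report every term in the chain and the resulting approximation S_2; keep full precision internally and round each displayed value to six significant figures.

S_2 ≈ 48.4599

Integral: ∫_10^26 ln(x) dx = 45.6847.
Endpoint term: (f(10) + f(26))/2 = (2.30259 + 3.25810)/2 = 2.78034.
Integral + boundary = 48.4650.
k=1: B_{2}/(2)! × [f^{(1)}(26) − f^{(1)}(10)] = 1/12 × (0.0384615 − 0.100000) = -0.00512821.
Partial sum through k=1: 48.4599.
k=2: B_{4}/(4)! × [f^{(3)}(26) − f^{(3)}(10)] = −1/720 × (0.000113792 − 0.00200000) = 2.61973e-06.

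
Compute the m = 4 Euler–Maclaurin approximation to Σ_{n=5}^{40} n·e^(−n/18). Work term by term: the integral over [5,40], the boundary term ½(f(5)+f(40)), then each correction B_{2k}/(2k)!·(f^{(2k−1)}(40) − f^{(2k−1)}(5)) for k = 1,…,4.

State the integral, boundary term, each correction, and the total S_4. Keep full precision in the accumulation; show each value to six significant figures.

Integral: ∫_5^40 x·e^(−x/18) dx = 200.454.
Endpoint term: (f(5) + f(40))/2 = (3.78733 + 4.33472)/2 = 4.06102.
Integral + boundary = 204.515.
Correction k=1: B_{2}/2! · (f^{(1)}(40) − f^{(1)}(5)) = 1/12 · (-0.132450 − 0.547058) = -0.0566257.
Partial sum through k=1: 204.459.
Correction k=2: B_{4}/4! · (f^{(3)}(40) − f^{(3)}(5)) = −1/720 · (0.000260143 − 0.00636416) = 8.47780e-06.
Partial sum through k=2: 204.459.
Correction k=3: B_{6}/6! · (f^{(5)}(40) − f^{(5)}(5)) = 1/30240 · (2.86753e-06 − 3.40737e-05) = -1.03195e-09.
Partial sum through k=3: 204.459.
Correction k=4: B_{8}/8! · (f^{(7)}(40) − f^{(7)}(5)) = −1/1209600 · (1.52227e-08 − 1.49706e-07) = 1.11180e-13.

S_4 ≈ 204.459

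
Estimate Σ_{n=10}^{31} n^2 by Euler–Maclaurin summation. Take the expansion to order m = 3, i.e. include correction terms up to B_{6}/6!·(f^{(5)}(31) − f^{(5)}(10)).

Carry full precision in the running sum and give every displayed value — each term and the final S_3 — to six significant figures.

S_3 ≈ 10131.0

∫_10^31 x^2 dx evaluates to 9597.00.
Endpoint term: (f(10) + f(31))/2 = (100.000 + 961.000)/2 = 530.500.
Integral + boundary = 10127.5.
Order-1 term: 1/12 · (62.0000 − 20.0000) = 3.50000.
Running total after k=1: 10131.0.
Order-2 term: −1/720 · (0.00000 − 0.00000) = 0.00000.
Running total after k=2: 10131.0.
Order-3 term: 1/30240 · (0.00000 − 0.00000) = 0.00000.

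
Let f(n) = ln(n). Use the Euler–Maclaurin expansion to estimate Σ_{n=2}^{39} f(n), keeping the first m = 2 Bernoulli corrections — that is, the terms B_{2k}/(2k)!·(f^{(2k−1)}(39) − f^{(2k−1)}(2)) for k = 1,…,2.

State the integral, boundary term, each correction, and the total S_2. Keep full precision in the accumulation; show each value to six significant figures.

S_2 ≈ 106.632

The integral term ∫_2^39 ln(x) dx = 104.493.
Boundary: ½(f(2) + f(39)) = ½(0.693147 + 3.66356) = 2.17835.
So far: 106.671.
Correction k=1: B_{2}/2! · (f^{(1)}(39) − f^{(1)}(2)) = 1/12 · (0.0256410 − 0.500000) = -0.0395299.
Partial sum through k=1: 106.631.
Correction k=2: B_{4}/4! · (f^{(3)}(39) − f^{(3)}(2)) = −1/720 · (3.37160e-05 − 0.250000) = 0.000347175.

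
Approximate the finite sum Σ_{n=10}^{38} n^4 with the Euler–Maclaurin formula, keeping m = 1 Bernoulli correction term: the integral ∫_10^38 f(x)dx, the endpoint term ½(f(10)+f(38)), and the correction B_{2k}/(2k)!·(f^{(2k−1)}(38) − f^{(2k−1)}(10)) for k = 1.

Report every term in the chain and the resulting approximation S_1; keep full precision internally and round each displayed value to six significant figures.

S_1 ≈ 1.68926e+07

The integral term ∫_10^38 x^4 dx = 1.58270e+07.
Endpoint term: (f(10) + f(38))/2 = (10000.0 + 2.08514e+06)/2 = 1.04757e+06.
Running total after boundary: 1.68746e+07.
Order-1 term: 1/12 · (219488 − 4000.00) = 17957.3.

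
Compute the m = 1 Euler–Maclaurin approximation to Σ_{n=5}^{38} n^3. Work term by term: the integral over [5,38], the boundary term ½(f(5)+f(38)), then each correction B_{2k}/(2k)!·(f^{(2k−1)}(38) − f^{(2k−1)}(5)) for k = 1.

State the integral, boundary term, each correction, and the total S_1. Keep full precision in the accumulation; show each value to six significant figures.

∫_5^38 x^3 dx evaluates to 521128.
Boundary: ½(f(5) + f(38)) = ½(125.000 + 54872.0) = 27498.5.
So far: 548626.
k=1: B_{2}/(2)! × [f^{(1)}(38) − f^{(1)}(5)] = 1/12 × (4332.00 − 75.0000) = 354.750.

S_1 ≈ 548981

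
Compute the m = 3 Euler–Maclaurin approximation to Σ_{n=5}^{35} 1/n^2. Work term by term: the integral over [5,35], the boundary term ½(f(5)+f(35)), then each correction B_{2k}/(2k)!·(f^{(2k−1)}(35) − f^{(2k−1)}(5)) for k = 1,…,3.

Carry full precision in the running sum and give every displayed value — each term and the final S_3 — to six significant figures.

The integral term ∫_5^35 1/x^2 dx = 0.171429.
Endpoint term: (f(5) + f(35))/2 = (0.0400000 + 0.000816327)/2 = 0.0204082.
So far: 0.191837.
Order-1 term: 1/12 · (-4.66472e-05 − (-0.0160000)) = 0.00132945.
After k=1: 0.193166.
Order-2 term: −1/720 · (-4.56952e-07 − (-0.00768000)) = -1.06660e-05.
After k=2: 0.193156.
Order-3 term: 1/30240 · (-1.11907e-08 − (-0.00921600)) = 3.04762e-07.

S_3 ≈ 0.193156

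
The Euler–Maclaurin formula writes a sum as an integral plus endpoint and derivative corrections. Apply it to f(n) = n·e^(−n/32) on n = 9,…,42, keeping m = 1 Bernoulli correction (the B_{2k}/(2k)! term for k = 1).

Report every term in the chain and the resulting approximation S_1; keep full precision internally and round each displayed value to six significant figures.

Integral: ∫_9^42 x·e^(−x/32) dx = 353.011.
Boundary: ½(f(9) + f(42)) = ½(6.79356 + 11.3041) = 9.04885.
Running total after boundary: 362.060.
Order-1 term: 1/12 · (-0.0841082 − 0.542541) = -0.0522208.

S_1 ≈ 362.008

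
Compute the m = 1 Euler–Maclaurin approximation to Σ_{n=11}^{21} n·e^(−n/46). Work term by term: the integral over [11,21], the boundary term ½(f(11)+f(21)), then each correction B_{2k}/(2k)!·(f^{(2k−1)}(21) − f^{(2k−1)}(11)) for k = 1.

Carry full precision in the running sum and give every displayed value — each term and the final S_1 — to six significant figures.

S_1 ≈ 122.898

Integral: ∫_11^21 x·e^(−x/46) dx = 111.937.
Boundary: ½(f(11) + f(21)) = ½(8.66043 + 13.3031) = 10.9818.
So far: 122.919.
Order-1 term: 1/12 · (0.344284 − 0.599042) = -0.0212298.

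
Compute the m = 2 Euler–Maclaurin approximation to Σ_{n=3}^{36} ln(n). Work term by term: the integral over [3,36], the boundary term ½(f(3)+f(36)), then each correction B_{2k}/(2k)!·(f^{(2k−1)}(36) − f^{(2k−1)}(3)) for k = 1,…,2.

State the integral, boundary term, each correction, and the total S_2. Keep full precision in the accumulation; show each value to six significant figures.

S_2 ≈ 95.0266

∫_3^36 ln(x) dx evaluates to 92.7108.
Endpoint term: (f(3) + f(36))/2 = (1.09861 + 3.58352)/2 = 2.34107.
So far: 95.0519.
k=1: B_{2}/(2)! × [f^{(1)}(36) − f^{(1)}(3)] = 1/12 × (0.0277778 − 0.333333) = -0.0254630.
After k=1: 95.0264.
k=2: B_{4}/(4)! × [f^{(3)}(36) − f^{(3)}(3)] = −1/720 × (4.28669e-05 − 0.0740741) = 0.000102821.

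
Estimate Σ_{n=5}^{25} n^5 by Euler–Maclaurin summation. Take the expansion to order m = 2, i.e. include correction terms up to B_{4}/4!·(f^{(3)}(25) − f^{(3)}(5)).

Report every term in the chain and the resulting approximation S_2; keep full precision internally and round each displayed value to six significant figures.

∫_5^25 x^5 dx evaluates to 4.06875e+07.
Endpoint term: (f(5) + f(25))/2 = (3125.00 + 9.76562e+06)/2 = 4.88438e+06.
So far: 4.55719e+07.
k=1: B_{2}/(2)! × [f^{(1)}(25) − f^{(1)}(5)] = 1/12 × (1.95312e+06 − 3125.00) = 162500.
Partial sum through k=1: 4.57344e+07.
k=2: B_{4}/(4)! × [f^{(3)}(25) − f^{(3)}(5)] = −1/720 × (37500.0 − 1500.00) = -50.0000.

S_2 ≈ 4.57343e+07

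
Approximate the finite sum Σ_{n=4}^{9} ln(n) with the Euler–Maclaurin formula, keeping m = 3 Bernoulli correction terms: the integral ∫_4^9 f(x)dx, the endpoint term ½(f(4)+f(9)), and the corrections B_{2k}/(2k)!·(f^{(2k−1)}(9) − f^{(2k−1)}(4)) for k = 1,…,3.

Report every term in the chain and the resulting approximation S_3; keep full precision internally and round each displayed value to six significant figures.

S_3 ≈ 11.0101

∫_4^9 ln(x) dx evaluates to 9.22984.
Boundary: ½(f(4) + f(9)) = ½(1.38629 + 2.19722) = 1.79176.
Running total after boundary: 11.0216.
Order-1 term: 1/12 · (0.111111 − 0.250000) = -0.0115741.
Partial sum through k=1: 11.0100.
Order-2 term: −1/720 · (0.00274348 − 0.0312500) = 3.95924e-05.
Partial sum through k=2: 11.0101.
Order-3 term: 1/30240 · (0.000406442 − 0.0234375) = -7.61609e-07.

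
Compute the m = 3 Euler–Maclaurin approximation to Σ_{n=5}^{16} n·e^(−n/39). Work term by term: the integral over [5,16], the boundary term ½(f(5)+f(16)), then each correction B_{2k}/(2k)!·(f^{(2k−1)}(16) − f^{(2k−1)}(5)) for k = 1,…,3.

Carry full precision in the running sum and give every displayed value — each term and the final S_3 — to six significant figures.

S_3 ≈ 93.8296

∫_5^16 x·e^(−x/39) dx evaluates to 86.3539.
Endpoint term: (f(5) + f(16))/2 = (4.39836 + 10.6157)/2 = 7.50702.
Running total after boundary: 93.8609.
k=1: B_{2}/(2)! × [f^{(1)}(16) − f^{(1)}(5)] = 1/12 × (0.391283 − 0.766894) = -0.0313009.
Partial sum through k=1: 93.8296.
k=2: B_{4}/(4)! × [f^{(3)}(16) − f^{(3)}(5)] = −1/720 × (0.00112968 − 0.00166091) = 7.37816e-07.
Partial sum through k=2: 93.8296.
k=3: B_{6}/(6)! × [f^{(5)}(16) − f^{(5)}(5)] = 1/30240 × (1.31631e-06 − 1.85247e-06) = -1.77303e-11.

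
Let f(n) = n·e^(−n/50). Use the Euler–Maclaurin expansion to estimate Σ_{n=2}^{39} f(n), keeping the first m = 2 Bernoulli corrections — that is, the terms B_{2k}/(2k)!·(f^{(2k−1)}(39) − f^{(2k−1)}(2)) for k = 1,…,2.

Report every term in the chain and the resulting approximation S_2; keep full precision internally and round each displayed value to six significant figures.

∫_2^39 x·e^(−x/50) dx evaluates to 458.146.
Boundary: ½(f(2) + f(39)) = ½(1.92158 + 17.8778) = 9.89971.
Running total after boundary: 468.045.
k=1: B_{2}/(2)! × [f^{(1)}(39) − f^{(1)}(2)] = 1/12 × (0.100849 − 0.922358) = -0.0684590.
After k=1: 467.977.
k=2: B_{4}/(4)! × [f^{(3)}(39) − f^{(3)}(2)] = −1/720 × (0.000407065 − 0.00113757) = 1.01460e-06.

S_2 ≈ 467.977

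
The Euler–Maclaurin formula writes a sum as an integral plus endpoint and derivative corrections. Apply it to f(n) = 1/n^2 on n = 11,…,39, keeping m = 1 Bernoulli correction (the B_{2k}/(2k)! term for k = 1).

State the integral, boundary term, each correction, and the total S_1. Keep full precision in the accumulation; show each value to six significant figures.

S_1 ≈ 0.0698514

∫_11^39 1/x^2 dx evaluates to 0.0652681.
½[f(11) + f(39)] = ½[0.00826446 + 0.000657462] = 0.00446096.
Running total after boundary: 0.0697290.
Order-1 term: 1/12 · (-3.37160e-05 − (-0.00150263)) = 0.000122409.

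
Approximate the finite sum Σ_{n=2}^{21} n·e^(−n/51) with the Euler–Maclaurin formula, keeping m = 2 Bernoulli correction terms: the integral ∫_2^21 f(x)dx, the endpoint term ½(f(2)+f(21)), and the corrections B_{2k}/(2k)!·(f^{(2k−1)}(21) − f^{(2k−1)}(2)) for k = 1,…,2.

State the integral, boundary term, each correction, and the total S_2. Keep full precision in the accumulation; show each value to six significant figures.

Integral: ∫_2^21 x·e^(−x/51) dx = 166.424.
½[f(2) + f(21)] = ½[1.92309 + 13.9121] = 7.91758.
Integral + boundary = 174.342.
k=1: B_{2}/(2)! × [f^{(1)}(21) − f^{(1)}(2)] = 1/12 × (0.389694 − 0.923836) = -0.0445118.
Running total after k=1: 174.298.
k=2: B_{4}/(4)! × [f^{(3)}(21) − f^{(3)}(2)] = −1/720 × (0.000659229 − 0.00109455) = 6.04611e-07.

S_2 ≈ 174.298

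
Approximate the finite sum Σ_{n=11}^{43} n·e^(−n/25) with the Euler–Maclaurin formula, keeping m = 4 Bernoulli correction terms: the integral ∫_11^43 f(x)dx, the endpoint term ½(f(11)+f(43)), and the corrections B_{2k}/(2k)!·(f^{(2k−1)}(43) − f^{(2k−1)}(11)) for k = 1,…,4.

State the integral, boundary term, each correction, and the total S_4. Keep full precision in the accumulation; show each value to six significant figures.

S_4 ≈ 282.572

The integral term ∫_11^43 x·e^(−x/25) dx = 275.220.
Boundary: ½(f(11) + f(43)) = ½(7.08440 + 7.69984) = 7.39212.
Running total after boundary: 282.612.
Correction k=1: B_{2}/2! · (f^{(1)}(43) − f^{(1)}(11)) = 1/12 · (-0.128928 − 0.360660) = -0.0407990.
Running total after k=1: 282.572.
Correction k=2: B_{4}/4! · (f^{(3)}(43) − f^{(3)}(11)) = −1/720 · (0.000366727 − 0.00263797) = 3.15451e-06.
Running total after k=2: 282.572.
Correction k=3: B_{6}/6! · (f^{(5)}(43) − f^{(5)}(11)) = 1/30240 · (1.50358e-06 − 7.51822e-06) = -1.98897e-10.
Running total after k=3: 282.572.
Correction k=4: B_{8}/8! · (f^{(7)}(43) − f^{(7)}(11)) = −1/1209600 · (3.87264e-09 − 1.73051e-08) = 1.11049e-14.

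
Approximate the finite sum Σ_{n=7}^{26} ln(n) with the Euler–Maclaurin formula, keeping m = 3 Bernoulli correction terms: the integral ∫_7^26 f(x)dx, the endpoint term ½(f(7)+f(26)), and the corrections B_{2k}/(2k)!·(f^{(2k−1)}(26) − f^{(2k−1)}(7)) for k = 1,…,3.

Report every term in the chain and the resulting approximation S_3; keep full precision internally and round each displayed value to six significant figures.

∫_7^26 ln(x) dx evaluates to 52.0891.
Boundary: ½(f(7) + f(26)) = ½(1.94591 + 3.25810) = 2.60200.
Integral + boundary = 54.6911.
Order-1 term: 1/12 · (0.0384615 − 0.142857) = -0.00869963.
Partial sum through k=1: 54.6824.
Order-2 term: −1/720 · (0.000113792 − 0.00583090) = 7.94043e-06.
Partial sum through k=2: 54.6825.
Order-3 term: 1/30240 · (2.01997e-06 − 0.00142798) = -4.71546e-08.

S_3 ≈ 54.6825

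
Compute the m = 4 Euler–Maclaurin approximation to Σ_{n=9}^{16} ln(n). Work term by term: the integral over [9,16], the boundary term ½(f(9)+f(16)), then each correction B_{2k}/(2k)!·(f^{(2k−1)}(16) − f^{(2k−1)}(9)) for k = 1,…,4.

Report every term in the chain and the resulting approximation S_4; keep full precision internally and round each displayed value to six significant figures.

Integral: ∫_9^16 ln(x) dx = 17.5864.
Boundary: ½(f(9) + f(16)) = ½(2.19722 + 2.77259) = 2.48491.
Running total after boundary: 20.0713.
Correction k=1: B_{2}/2! · (f^{(1)}(16) − f^{(1)}(9)) = 1/12 · (0.0625000 − 0.111111) = -0.00405093.
Partial sum through k=1: 20.0673.
Correction k=2: B_{4}/4! · (f^{(3)}(16) − f^{(3)}(9)) = −1/720 · (0.000488281 − 0.00274348) = 3.13223e-06.
Partial sum through k=2: 20.0673.
Correction k=3: B_{6}/6! · (f^{(5)}(16) − f^{(5)}(9)) = 1/30240 · (2.28882e-05 − 0.000406442) = -1.26837e-08.
Partial sum through k=3: 20.0673.
Correction k=4: B_{8}/8! · (f^{(7)}(16) − f^{(7)}(9)) = −1/1209600 · (2.68221e-06 − 0.000150534) = 1.22232e-10.

S_4 ≈ 20.0673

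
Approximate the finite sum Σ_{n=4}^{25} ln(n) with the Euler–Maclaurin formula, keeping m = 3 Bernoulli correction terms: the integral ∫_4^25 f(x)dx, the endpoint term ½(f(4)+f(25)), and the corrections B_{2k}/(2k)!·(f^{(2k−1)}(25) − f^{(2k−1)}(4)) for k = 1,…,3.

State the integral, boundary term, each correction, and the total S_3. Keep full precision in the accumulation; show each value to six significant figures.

∫_4^25 ln(x) dx evaluates to 53.9267.
Boundary: ½(f(4) + f(25)) = ½(1.38629 + 3.21888) = 2.30259.
So far: 56.2293.
Order-1 term: 1/12 · (0.0400000 − 0.250000) = -0.0175000.
Running total after k=1: 56.2118.
Order-2 term: −1/720 · (0.000128000 − 0.0312500) = 4.32250e-05.
Running total after k=2: 56.2118.
Order-3 term: 1/30240 · (2.45760e-06 − 0.0234375) = -7.74968e-07.

S_3 ≈ 56.2118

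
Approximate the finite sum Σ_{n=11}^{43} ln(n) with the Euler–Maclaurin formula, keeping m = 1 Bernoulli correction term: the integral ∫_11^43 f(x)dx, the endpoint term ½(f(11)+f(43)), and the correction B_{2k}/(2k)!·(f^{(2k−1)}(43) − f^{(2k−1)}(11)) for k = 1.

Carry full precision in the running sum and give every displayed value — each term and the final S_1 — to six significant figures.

The integral term ∫_11^43 ln(x) dx = 103.355.
Boundary: ½(f(11) + f(43)) = ½(2.39790 + 3.76120) = 3.07955.
So far: 106.434.
Correction k=1: B_{2}/2! · (f^{(1)}(43) − f^{(1)}(11)) = 1/12 · (0.0232558 − 0.0909091) = -0.00563777.

S_1 ≈ 106.429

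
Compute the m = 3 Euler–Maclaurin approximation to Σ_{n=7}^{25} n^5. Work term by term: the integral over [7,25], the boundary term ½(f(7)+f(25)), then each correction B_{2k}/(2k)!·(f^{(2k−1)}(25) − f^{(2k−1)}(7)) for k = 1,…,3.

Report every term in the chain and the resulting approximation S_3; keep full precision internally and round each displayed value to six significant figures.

∫_7^25 x^5 dx evaluates to 4.06705e+07.
Endpoint term: (f(7) + f(25))/2 = (16807.0 + 9.76562e+06)/2 = 4.89122e+06.
Integral + boundary = 4.55617e+07.
Correction k=1: B_{2}/2! · (f^{(1)}(25) − f^{(1)}(7)) = 1/12 · (1.95312e+06 − 12005.0) = 161760.
Running total after k=1: 4.57235e+07.
Correction k=2: B_{4}/4! · (f^{(3)}(25) − f^{(3)}(7)) = −1/720 · (37500.0 − 2940.00) = -48.0000.
Running total after k=2: 4.57234e+07.
Correction k=3: B_{6}/6! · (f^{(5)}(25) − f^{(5)}(7)) = 1/30240 · (120.000 − 120.000) = 0.00000.

S_3 ≈ 4.57234e+07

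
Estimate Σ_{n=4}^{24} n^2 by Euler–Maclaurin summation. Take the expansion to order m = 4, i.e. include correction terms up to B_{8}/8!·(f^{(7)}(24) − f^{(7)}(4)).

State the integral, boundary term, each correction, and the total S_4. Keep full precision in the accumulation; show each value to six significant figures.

S_4 ≈ 4886.00

Integral: ∫_4^24 x^2 dx = 4586.67.
Endpoint term: (f(4) + f(24))/2 = (16.0000 + 576.000)/2 = 296.000.
So far: 4882.67.
Order-1 term: 1/12 · (48.0000 − 8.00000) = 3.33333.
Partial sum through k=1: 4886.00.
Order-2 term: −1/720 · (0.00000 − 0.00000) = 0.00000.
Partial sum through k=2: 4886.00.
Order-3 term: 1/30240 · (0.00000 − 0.00000) = 0.00000.
Partial sum through k=3: 4886.00.
Order-4 term: −1/1209600 · (0.00000 − 0.00000) = 0.00000.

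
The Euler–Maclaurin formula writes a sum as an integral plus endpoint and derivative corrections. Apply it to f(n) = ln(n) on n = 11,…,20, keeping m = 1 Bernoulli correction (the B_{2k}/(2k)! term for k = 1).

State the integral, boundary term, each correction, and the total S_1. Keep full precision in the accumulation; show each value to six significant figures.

S_1 ≈ 27.2312

Integral: ∫_11^20 ln(x) dx = 24.5378.
½[f(11) + f(20)] = ½[2.39790 + 2.99573] = 2.69681.
Integral + boundary = 27.2346.
Order-1 term: 1/12 · (0.0500000 − 0.0909091) = -0.00340909.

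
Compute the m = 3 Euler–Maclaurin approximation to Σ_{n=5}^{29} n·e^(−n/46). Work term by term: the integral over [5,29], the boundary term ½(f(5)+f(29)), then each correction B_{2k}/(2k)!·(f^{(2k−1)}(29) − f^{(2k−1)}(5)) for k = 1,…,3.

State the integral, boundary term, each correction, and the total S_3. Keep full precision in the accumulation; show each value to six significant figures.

∫_5^29 x·e^(−x/46) dx evaluates to 267.727.
Boundary: ½(f(5) + f(29)) = ½(4.48502 + 15.4384) = 9.96173.
So far: 277.689.
k=1: B_{2}/(2)! × [f^{(1)}(29) − f^{(1)}(5)] = 1/12 × (0.196742 − 0.799503) = -0.0502301.
Running total after k=1: 277.638.
k=2: B_{4}/(4)! × [f^{(3)}(29) − f^{(3)}(5)] = −1/720 × (0.000596154 − 0.00122567) = 8.74322e-07.
Running total after k=2: 277.638.
k=3: B_{6}/(6)! × [f^{(5)}(29) − f^{(5)}(5)] = 1/30240 × (5.19532e-07 − 9.79913e-07) = -1.52242e-11.

S_3 ≈ 277.638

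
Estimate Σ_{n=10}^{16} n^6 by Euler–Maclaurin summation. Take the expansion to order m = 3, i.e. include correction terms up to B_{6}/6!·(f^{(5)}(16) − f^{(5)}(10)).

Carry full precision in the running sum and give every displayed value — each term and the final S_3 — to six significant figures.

S_3 ≈ 4.62817e+07

Integral: ∫_10^16 x^6 dx = 3.69194e+07.
½[f(10) + f(16)] = ½[1.00000e+06 + 1.67772e+07] = 8.88861e+06.
Running total after boundary: 4.58080e+07.
Correction k=1: B_{2}/2! · (f^{(1)}(16) − f^{(1)}(10)) = 1/12 · (6.29146e+06 − 600000) = 474288.
After k=1: 4.62822e+07.
Correction k=2: B_{4}/4! · (f^{(3)}(16) − f^{(3)}(10)) = −1/720 · (491520 − 120000) = -516.000.
After k=2: 4.62817e+07.
Correction k=3: B_{6}/6! · (f^{(5)}(16) − f^{(5)}(10)) = 1/30240 · (11520.0 − 7200.00) = 0.142857.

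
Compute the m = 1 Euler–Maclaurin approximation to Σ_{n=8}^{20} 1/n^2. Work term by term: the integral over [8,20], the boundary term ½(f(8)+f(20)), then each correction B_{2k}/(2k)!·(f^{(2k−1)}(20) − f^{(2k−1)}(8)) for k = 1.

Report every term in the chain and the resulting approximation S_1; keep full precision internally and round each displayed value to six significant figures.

Integral: ∫_8^20 1/x^2 dx = 0.0750000.
Boundary: ½(f(8) + f(20)) = ½(0.0156250 + 0.00250000) = 0.00906250.
Integral + boundary = 0.0840625.
Order-1 term: 1/12 · (-0.000250000 − (-0.00390625)) = 0.000304687.

S_1 ≈ 0.0843672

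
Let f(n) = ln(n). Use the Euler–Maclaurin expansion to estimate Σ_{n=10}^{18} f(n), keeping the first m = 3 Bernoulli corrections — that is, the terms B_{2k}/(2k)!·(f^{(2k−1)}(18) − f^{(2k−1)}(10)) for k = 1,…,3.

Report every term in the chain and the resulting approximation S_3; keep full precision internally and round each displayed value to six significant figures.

Integral: ∫_10^18 ln(x) dx = 21.0008.
Endpoint term: (f(10) + f(18))/2 = (2.30259 + 2.89037)/2 = 2.59648.
So far: 23.5973.
Correction k=1: B_{2}/2! · (f^{(1)}(18) − f^{(1)}(10)) = 1/12 · (0.0555556 − 0.100000) = -0.00370370.
Partial sum through k=1: 23.5936.
Correction k=2: B_{4}/4! · (f^{(3)}(18) − f^{(3)}(10)) = −1/720 · (0.000342936 − 0.00200000) = 2.30148e-06.
Partial sum through k=2: 23.5936.
Correction k=3: B_{6}/6! · (f^{(5)}(18) − f^{(5)}(10)) = 1/30240 · (1.27013e-05 − 0.000240000) = -7.51649e-09.

S_3 ≈ 23.5936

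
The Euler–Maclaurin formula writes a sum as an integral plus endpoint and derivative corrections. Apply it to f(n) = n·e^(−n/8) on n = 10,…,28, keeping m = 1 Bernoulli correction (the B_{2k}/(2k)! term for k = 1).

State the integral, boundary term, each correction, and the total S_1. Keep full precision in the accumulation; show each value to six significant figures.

Integral: ∫_10^28 x·e^(−x/8) dx = 32.5598.
Endpoint term: (f(10) + f(28))/2 = (2.86505 + 0.845527)/2 = 1.85529.
Integral + boundary = 34.4151.
Order-1 term: 1/12 · (-0.0754935 − (-0.0716262)) = -0.000322272.

S_1 ≈ 34.4148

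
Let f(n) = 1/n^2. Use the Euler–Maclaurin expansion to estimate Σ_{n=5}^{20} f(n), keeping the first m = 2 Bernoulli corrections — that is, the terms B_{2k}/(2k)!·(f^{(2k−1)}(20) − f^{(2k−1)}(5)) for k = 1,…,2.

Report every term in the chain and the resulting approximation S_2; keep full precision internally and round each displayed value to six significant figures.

S_2 ≈ 0.172552

∫_5^20 1/x^2 dx evaluates to 0.150000.
½[f(5) + f(20)] = ½[0.0400000 + 0.00250000] = 0.0212500.
So far: 0.171250.
Order-1 term: 1/12 · (-0.000250000 − (-0.0160000)) = 0.00131250.
After k=1: 0.172562.
Order-2 term: −1/720 · (-7.50000e-06 − (-0.00768000)) = -1.06562e-05.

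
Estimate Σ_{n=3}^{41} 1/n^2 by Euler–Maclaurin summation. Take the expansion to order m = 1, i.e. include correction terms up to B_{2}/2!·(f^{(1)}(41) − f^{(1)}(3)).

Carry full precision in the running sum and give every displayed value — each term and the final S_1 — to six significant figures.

The integral term ∫_3^41 1/x^2 dx = 0.308943.
½[f(3) + f(41)] = ½[0.111111 + 0.000594884] = 0.0558530.
Running total after boundary: 0.364796.
k=1: B_{2}/(2)! × [f^{(1)}(41) − f^{(1)}(3)] = 1/12 × (-2.90187e-05 − (-0.0740741)) = 0.00617042.

S_1 ≈ 0.370967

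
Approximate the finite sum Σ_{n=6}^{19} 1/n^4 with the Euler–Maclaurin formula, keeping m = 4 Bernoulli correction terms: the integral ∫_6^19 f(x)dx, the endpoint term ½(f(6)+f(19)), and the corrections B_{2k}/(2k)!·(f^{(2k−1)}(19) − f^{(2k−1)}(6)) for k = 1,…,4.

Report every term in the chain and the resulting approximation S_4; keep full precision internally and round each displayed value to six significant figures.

∫_6^19 1/x^4 dx evaluates to 0.00149461.
Endpoint term: (f(6) + f(19))/2 = (0.000771605 + 7.67336e-06)/2 = 0.000389639.
So far: 0.00188425.
k=1: B_{2}/(2)! × [f^{(1)}(19) − f^{(1)}(6)] = 1/12 × (-1.61544e-06 − (-0.000514403)) = 4.27323e-05.
Running total after k=1: 0.00192698.
k=2: B_{4}/(4)! × [f^{(3)}(19) − f^{(3)}(6)] = −1/720 × (-1.34247e-07 − (-0.000428669)) = -5.95188e-07.
Running total after k=2: 0.00192639.
k=3: B_{6}/(6)! × [f^{(5)}(19) − f^{(5)}(6)] = 1/30240 × (-2.08251e-08 − (-0.000666819)) = 2.20502e-08.
Running total after k=3: 0.00192641.
k=4: B_{8}/(8)! × [f^{(7)}(19) − f^{(7)}(6)] = −1/1209600 × (-5.19185e-09 − (-0.00166705)) = -1.37818e-09.

S_4 ≈ 0.00192641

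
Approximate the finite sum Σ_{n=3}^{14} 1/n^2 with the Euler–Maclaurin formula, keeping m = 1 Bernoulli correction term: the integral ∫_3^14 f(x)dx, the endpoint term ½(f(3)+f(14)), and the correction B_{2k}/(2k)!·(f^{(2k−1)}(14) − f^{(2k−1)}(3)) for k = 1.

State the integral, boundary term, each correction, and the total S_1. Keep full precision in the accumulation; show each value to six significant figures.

S_1 ≈ 0.326123

∫_3^14 1/x^2 dx evaluates to 0.261905.
Boundary: ½(f(3) + f(14)) = ½(0.111111 + 0.00510204) = 0.0581066.
So far: 0.320011.
Correction k=1: B_{2}/2! · (f^{(1)}(14) − f^{(1)}(3)) = 1/12 · (-0.000728863 − (-0.0740741)) = 0.00611210.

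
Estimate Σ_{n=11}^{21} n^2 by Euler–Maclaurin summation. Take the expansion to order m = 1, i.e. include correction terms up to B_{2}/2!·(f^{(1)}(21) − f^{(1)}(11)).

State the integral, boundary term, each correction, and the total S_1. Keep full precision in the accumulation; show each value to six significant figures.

S_1 ≈ 2926.00

∫_11^21 x^2 dx evaluates to 2643.33.
Endpoint term: (f(11) + f(21))/2 = (121.000 + 441.000)/2 = 281.000.
So far: 2924.33.
Order-1 term: 1/12 · (42.0000 − 22.0000) = 1.66667.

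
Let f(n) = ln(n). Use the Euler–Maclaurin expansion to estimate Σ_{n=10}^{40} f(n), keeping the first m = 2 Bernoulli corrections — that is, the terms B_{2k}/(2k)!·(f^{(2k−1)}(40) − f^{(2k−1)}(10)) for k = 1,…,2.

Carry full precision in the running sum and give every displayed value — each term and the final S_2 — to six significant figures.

∫_10^40 ln(x) dx evaluates to 94.5293.
½[f(10) + f(40)] = ½[2.30259 + 3.68888] = 2.99573.
Running total after boundary: 97.5251.
k=1: B_{2}/(2)! × [f^{(1)}(40) − f^{(1)}(10)] = 1/12 × (0.0250000 − 0.100000) = -0.00625000.
After k=1: 97.5188.
k=2: B_{4}/(4)! × [f^{(3)}(40) − f^{(3)}(10)] = −1/720 × (3.12500e-05 − 0.00200000) = 2.73437e-06.

S_2 ≈ 97.5188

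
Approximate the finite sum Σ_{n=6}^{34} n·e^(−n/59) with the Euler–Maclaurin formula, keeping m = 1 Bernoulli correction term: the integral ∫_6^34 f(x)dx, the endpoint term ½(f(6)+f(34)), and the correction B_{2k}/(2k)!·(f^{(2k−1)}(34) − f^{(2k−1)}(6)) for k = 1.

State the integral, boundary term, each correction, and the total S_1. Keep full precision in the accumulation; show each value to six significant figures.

S_1 ≈ 392.752

The integral term ∫_6^34 x·e^(−x/59) dx = 380.536.
½[f(6) + f(34)] = ½[5.41983 + 19.1077] = 12.2637.
So far: 392.800.
Order-1 term: 1/12 · (0.238131 − 0.811444) = -0.0477760.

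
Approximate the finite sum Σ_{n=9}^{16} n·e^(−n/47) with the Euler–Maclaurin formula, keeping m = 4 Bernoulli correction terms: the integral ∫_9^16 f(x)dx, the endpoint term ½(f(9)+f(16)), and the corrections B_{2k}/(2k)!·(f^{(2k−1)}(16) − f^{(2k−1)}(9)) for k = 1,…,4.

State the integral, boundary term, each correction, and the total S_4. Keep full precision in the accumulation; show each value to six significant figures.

S_4 ≈ 76.0529

Integral: ∫_9^16 x·e^(−x/47) dx = 66.6619.
Endpoint term: (f(9) + f(16))/2 = (7.43156 + 11.3835)/2 = 9.40752.
Integral + boundary = 76.0694.
k=1: B_{2}/(2)! × [f^{(1)}(16) − f^{(1)}(9)] = 1/12 × (0.469266 − 0.667610) = -0.0165287.
Running total after k=1: 76.0529.
k=2: B_{4}/(4)! × [f^{(3)}(16) − f^{(3)}(9)] = −1/720 × (0.000856587 − 0.00104983) = 2.68388e-07.
Running total after k=2: 76.0529.
k=3: B_{6}/(6)! × [f^{(5)}(16) − f^{(5)}(9)] = 1/30240 × (6.79376e-07 − 8.13685e-07) = -4.44146e-12.
Running total after k=3: 76.0529.
k=4: B_{8}/(8)! × [f^{(7)}(16) − f^{(7)}(9)] = −1/1209600 × (4.39556e-10 − 5.21558e-10) = 6.77921e-17.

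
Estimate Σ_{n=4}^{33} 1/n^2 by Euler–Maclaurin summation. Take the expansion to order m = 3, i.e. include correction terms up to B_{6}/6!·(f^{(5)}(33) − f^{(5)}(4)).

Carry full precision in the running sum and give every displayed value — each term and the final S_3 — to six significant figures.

S_3 ≈ 0.253975

The integral term ∫_4^33 1/x^2 dx = 0.219697.
Endpoint term: (f(4) + f(33))/2 = (0.0625000 + 0.000918274)/2 = 0.0317091.
So far: 0.251406.
Correction k=1: B_{2}/2! · (f^{(1)}(33) − f^{(1)}(4)) = 1/12 · (-5.56529e-05 − (-0.0312500)) = 0.00259953.
After k=1: 0.254006.
Correction k=2: B_{4}/4! · (f^{(3)}(33) − f^{(3)}(4)) = −1/720 · (-6.13256e-07 − (-0.0234375)) = -3.25512e-05.
After k=2: 0.253973.
Correction k=3: B_{6}/6! · (f^{(5)}(33) − f^{(5)}(4)) = 1/30240 · (-1.68941e-08 − (-0.0439453)) = 1.45322e-06.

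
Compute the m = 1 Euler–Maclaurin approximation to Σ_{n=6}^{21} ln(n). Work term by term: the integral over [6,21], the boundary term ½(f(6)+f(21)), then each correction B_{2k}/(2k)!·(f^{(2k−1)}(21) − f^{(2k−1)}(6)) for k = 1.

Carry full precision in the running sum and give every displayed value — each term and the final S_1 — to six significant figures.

S_1 ≈ 40.5926

The integral term ∫_6^21 ln(x) dx = 38.1844.
½[f(6) + f(21)] = ½[1.79176 + 3.04452] = 2.41814.
Integral + boundary = 40.6026.
k=1: B_{2}/(2)! × [f^{(1)}(21) − f^{(1)}(6)] = 1/12 × (0.0476190 − 0.166667) = -0.00992063.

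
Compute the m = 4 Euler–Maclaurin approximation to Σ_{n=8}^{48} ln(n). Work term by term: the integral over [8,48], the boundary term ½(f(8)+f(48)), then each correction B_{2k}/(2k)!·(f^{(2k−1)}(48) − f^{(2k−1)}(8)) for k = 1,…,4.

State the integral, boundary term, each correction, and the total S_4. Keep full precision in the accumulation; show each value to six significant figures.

S_4 ≈ 132.149

The integral term ∫_8^48 ln(x) dx = 129.182.
Endpoint term: (f(8) + f(48))/2 = (2.07944 + 3.87120)/2 = 2.97532.
Running total after boundary: 132.157.
Order-1 term: 1/12 · (0.0208333 − 0.125000) = -0.00868056.
After k=1: 132.149.
Order-2 term: −1/720 · (1.80845e-05 − 0.00390625) = 5.40023e-06.
After k=2: 132.149.
Order-3 term: 1/30240 · (9.41901e-08 − 0.000732422) = -2.42172e-08.
After k=3: 132.149.
Order-4 term: −1/1209600 · (1.22643e-09 − 0.000343323) = 2.83831e-10.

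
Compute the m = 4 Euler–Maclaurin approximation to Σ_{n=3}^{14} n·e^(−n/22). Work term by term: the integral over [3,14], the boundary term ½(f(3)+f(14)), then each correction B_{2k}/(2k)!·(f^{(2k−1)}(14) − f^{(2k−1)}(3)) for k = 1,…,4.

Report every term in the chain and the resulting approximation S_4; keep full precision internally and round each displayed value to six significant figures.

S_4 ≈ 65.7185

∫_3^14 x·e^(−x/22) dx evaluates to 60.7519.
Boundary: ½(f(3) + f(14)) = ½(2.61758 + 7.40899) = 5.01328.
Running total after boundary: 65.7652.
Order-1 term: 1/12 · (0.192441 − 0.753545) = -0.0467586.
Partial sum through k=1: 65.7185.
Order-2 term: −1/720 · (0.00258444 − 0.00516239) = 3.58048e-06.
Partial sum through k=2: 65.7185.
Order-3 term: 1/30240 · (9.85800e-06 − 1.81154e-05) = -2.73063e-10.
Partial sum through k=3: 65.7185.
Order-4 term: −1/1209600 · (2.97030e-08 − 5.28197e-08) = 1.91111e-14.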